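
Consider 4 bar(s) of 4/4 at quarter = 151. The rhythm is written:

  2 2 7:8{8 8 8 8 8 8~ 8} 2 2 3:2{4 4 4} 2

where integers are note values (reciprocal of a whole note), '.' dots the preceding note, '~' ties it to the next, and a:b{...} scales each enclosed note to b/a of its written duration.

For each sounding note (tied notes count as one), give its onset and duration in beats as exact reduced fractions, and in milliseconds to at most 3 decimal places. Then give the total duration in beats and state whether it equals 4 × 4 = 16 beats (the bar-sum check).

1) 0.0ms=0b +794.702ms=2b
2) 794.702ms=2b +794.702ms=2b
3) 1589.404ms=4b +227.058ms=4/7b
4) 1816.462ms=32/7b +227.058ms=4/7b
5) 2043.519ms=36/7b +227.058ms=4/7b
6) 2270.577ms=40/7b +227.058ms=4/7b
7) 2497.635ms=44/7b +227.058ms=4/7b
8) 2724.693ms=48/7b +454.115ms=8/7b
9) 3178.808ms=8b +794.702ms=2b
10) 3973.51ms=10b +794.702ms=2b
11) 4768.212ms=12b +264.901ms=2/3b
12) 5033.113ms=38/3b +264.901ms=2/3b
13) 5298.013ms=40/3b +264.901ms=2/3b
14) 5562.914ms=14b +794.702ms=2b
Σ=16b of 16 (151bpm 4/4) — PASS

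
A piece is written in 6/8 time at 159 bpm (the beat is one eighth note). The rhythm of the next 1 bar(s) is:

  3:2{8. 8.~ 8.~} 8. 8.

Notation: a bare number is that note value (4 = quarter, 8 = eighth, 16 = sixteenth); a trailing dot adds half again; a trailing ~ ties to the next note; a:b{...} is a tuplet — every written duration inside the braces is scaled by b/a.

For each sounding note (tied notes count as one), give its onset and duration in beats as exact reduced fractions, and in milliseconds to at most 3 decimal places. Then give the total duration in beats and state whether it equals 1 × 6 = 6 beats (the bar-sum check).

1) 0.0ms=0b +377.358ms=1b
2) 377.358ms=1b +1320.755ms=7/2b
3) 1698.113ms=9/2b +566.038ms=3/2b
Σ=6b of 6 (159bpm 6/8) — PASS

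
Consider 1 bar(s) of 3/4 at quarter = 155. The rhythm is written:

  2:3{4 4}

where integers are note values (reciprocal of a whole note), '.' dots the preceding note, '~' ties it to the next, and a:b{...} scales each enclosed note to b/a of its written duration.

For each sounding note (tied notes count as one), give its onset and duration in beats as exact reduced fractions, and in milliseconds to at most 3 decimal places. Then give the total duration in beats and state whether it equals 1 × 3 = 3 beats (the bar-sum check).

1) 0.0ms=0b +580.645ms=3/2b
2) 580.645ms=3/2b +580.645ms=3/2b
Σ=3b of 3 (155bpm 3/4) — PASS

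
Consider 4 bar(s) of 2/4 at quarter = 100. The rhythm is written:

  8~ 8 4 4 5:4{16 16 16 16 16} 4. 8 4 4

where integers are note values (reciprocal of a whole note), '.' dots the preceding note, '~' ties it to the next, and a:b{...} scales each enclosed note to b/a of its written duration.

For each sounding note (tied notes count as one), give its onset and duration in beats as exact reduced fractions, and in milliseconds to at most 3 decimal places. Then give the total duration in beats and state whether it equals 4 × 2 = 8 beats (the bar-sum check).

1) 0.0ms=0b +600.0ms=1b
2) 600.0ms=1b +600.0ms=1b
3) 1200.0ms=2b +600.0ms=1b
4) 1800.0ms=3b +120.0ms=1/5b
5) 1920.0ms=16/5b +120.0ms=1/5b
6) 2040.0ms=17/5b +120.0ms=1/5b
7) 2160.0ms=18/5b +120.0ms=1/5b
8) 2280.0ms=19/5b +120.0ms=1/5b
9) 2400.0ms=4b +900.0ms=3/2b
10) 3300.0ms=11/2b +300.0ms=1/2b
11) 3600.0ms=6b +600.0ms=1b
12) 4200.0ms=7b +600.0ms=1b
Σ=8b of 8 (100bpm 2/4) — PASS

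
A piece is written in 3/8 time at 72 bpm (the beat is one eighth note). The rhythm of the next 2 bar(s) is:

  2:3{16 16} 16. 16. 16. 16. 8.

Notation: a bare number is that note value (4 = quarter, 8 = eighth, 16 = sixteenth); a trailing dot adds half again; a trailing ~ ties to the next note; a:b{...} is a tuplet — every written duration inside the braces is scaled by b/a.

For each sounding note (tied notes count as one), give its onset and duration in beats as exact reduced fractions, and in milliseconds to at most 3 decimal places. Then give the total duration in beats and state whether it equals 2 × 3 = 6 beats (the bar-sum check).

1) 0.0ms=0b +625.0ms=3/4b
2) 625.0ms=3/4b +625.0ms=3/4b
3) 1250.0ms=3/2b +625.0ms=3/4b
4) 1875.0ms=9/4b +625.0ms=3/4b
5) 2500.0ms=3b +625.0ms=3/4b
6) 3125.0ms=15/4b +625.0ms=3/4b
7) 3750.0ms=9/2b +1250.0ms=3/2b
Σ=6b of 6 (72bpm 3/8) — PASS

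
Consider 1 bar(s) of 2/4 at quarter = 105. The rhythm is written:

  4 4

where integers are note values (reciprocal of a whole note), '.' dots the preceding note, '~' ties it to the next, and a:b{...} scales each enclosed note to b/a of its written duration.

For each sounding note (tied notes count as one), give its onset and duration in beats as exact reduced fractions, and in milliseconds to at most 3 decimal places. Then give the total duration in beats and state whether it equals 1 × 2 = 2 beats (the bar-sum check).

1) 0.0ms=0b +571.429ms=1b
2) 571.429ms=1b +571.429ms=1b
Σ=2b of 2 (105bpm 2/4) — PASS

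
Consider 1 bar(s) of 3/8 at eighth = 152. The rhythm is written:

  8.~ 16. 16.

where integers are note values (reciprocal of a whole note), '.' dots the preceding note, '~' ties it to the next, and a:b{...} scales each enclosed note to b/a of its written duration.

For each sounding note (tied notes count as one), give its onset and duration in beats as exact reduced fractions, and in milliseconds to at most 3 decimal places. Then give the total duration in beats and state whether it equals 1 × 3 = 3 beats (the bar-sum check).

1) 0.0ms=0b +888.158ms=9/4b
2) 888.158ms=9/4b +296.053ms=3/4b
Σ=3b of 3 (152bpm 3/8) — PASS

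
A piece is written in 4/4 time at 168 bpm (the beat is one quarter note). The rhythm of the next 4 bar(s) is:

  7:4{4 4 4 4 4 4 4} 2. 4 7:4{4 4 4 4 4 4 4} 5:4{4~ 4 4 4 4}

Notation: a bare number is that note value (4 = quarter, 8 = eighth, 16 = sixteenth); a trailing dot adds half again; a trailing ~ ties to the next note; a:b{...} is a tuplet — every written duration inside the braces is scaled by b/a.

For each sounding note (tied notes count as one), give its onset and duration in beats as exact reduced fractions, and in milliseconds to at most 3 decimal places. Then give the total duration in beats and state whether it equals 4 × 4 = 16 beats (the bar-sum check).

1) 0.0ms=0b +204.082ms=4/7b
2) 204.082ms=4/7b +204.082ms=4/7b
3) 408.163ms=8/7b +204.082ms=4/7b
4) 612.245ms=12/7b +204.082ms=4/7b
5) 816.327ms=16/7b +204.082ms=4/7b
6) 1020.408ms=20/7b +204.082ms=4/7b
7) 1224.49ms=24/7b +204.082ms=4/7b
8) 1428.571ms=4b +1071.429ms=3b
9) 2500.0ms=7b +357.143ms=1b
10) 2857.143ms=8b +204.082ms=4/7b
11) 3061.224ms=60/7b +204.082ms=4/7b
12) 3265.306ms=64/7b +204.082ms=4/7b
13) 3469.388ms=68/7b +204.082ms=4/7b
14) 3673.469ms=72/7b +204.082ms=4/7b
15) 3877.551ms=76/7b +204.082ms=4/7b
16) 4081.633ms=80/7b +204.082ms=4/7b
17) 4285.714ms=12b +571.429ms=8/5b
18) 4857.143ms=68/5b +285.714ms=4/5b
19) 5142.857ms=72/5b +285.714ms=4/5b
20) 5428.571ms=76/5b +285.714ms=4/5b
Σ=16b of 16 (168bpm 4/4) — PASS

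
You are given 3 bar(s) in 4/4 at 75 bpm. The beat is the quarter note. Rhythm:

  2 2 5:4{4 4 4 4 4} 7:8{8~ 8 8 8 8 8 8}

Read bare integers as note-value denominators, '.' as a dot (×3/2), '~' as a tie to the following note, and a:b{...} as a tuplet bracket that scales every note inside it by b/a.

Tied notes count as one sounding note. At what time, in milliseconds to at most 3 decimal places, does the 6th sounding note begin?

1. 0.0ms @ 0 + 1600.0ms (2)
2. 1600.0ms @ 2 + 1600.0ms (2)
3. 3200.0ms @ 4 + 640.0ms (4/5)
4. 3840.0ms @ 24/5 + 640.0ms (4/5)
5. 4480.0ms @ 28/5 + 640.0ms (4/5)
6. 5120.0ms @ 32/5 + 640.0ms (4/5)
7. 5760.0ms @ 36/5 + 640.0ms (4/5)
8. 6400.0ms @ 8 + 914.286ms (8/7)
9. 7314.286ms @ 64/7 + 457.143ms (4/7)
10. 7771.429ms @ 68/7 + 457.143ms (4/7)
11. 8228.571ms @ 72/7 + 457.143ms (4/7)
12. 8685.714ms @ 76/7 + 457.143ms (4/7)
13. 9142.857ms @ 80/7 + 457.143ms (4/7)

note 6 onset = 32/5b = 5120.0ms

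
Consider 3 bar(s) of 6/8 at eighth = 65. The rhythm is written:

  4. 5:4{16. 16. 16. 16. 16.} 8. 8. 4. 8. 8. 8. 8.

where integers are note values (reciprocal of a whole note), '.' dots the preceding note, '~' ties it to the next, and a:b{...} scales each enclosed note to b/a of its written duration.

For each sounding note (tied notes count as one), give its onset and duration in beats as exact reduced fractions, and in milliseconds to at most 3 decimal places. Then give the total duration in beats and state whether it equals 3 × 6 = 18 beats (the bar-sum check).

1) 0.0ms=0b +2769.231ms=3b
2) 2769.231ms=3b +553.846ms=3/5b
3) 3323.077ms=18/5b +553.846ms=3/5b
4) 3876.923ms=21/5b +553.846ms=3/5b
5) 4430.769ms=24/5b +553.846ms=3/5b
6) 4984.615ms=27/5b +553.846ms=3/5b
7) 5538.462ms=6b +1384.615ms=3/2b
8) 6923.077ms=15/2b +1384.615ms=3/2b
9) 8307.692ms=9b +2769.231ms=3b
10) 11076.923ms=12b +1384.615ms=3/2b
11) 12461.538ms=27/2b +1384.615ms=3/2b
12) 13846.154ms=15b +1384.615ms=3/2b
13) 15230.769ms=33/2b +1384.615ms=3/2b
Σ=18b of 18 (65bpm 6/8) — PASS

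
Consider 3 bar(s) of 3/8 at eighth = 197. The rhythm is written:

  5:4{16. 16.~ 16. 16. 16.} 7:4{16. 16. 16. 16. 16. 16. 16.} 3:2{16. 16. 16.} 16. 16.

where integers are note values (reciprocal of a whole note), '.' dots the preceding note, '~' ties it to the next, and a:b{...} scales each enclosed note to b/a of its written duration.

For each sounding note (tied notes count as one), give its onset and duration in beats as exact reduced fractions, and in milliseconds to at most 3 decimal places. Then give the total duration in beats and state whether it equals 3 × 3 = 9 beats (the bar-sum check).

1) 0.0ms=0b +182.741ms=3/5b
2) 182.741ms=3/5b +365.482ms=6/5b
3) 548.223ms=9/5b +182.741ms=3/5b
4) 730.964ms=12/5b +182.741ms=3/5b
5) 913.706ms=3b +130.529ms=3/7b
6) 1044.235ms=24/7b +130.529ms=3/7b
7) 1174.764ms=27/7b +130.529ms=3/7b
8) 1305.294ms=30/7b +130.529ms=3/7b
9) 1435.823ms=33/7b +130.529ms=3/7b
10) 1566.352ms=36/7b +130.529ms=3/7b
11) 1696.882ms=39/7b +130.529ms=3/7b
12) 1827.411ms=6b +152.284ms=1/2b
13) 1979.695ms=13/2b +152.284ms=1/2b
14) 2131.98ms=7b +152.284ms=1/2b
15) 2284.264ms=15/2b +228.426ms=3/4b
16) 2512.69ms=33/4b +228.426ms=3/4b
Σ=9b of 9 (197bpm 3/8) — PASS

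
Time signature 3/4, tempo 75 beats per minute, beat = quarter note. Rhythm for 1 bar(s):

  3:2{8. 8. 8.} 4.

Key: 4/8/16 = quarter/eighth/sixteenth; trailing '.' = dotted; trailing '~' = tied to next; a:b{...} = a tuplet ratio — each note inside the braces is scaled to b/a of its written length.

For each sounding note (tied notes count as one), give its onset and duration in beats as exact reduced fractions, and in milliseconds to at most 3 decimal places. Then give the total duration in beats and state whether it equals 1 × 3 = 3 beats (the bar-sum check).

1) 0.0ms=0b +400.0ms=1/2b
2) 400.0ms=1/2b +400.0ms=1/2b
3) 800.0ms=1b +400.0ms=1/2b
4) 1200.0ms=3/2b +1200.0ms=3/2b
Σ=3b of 3 (75bpm 3/4) — PASS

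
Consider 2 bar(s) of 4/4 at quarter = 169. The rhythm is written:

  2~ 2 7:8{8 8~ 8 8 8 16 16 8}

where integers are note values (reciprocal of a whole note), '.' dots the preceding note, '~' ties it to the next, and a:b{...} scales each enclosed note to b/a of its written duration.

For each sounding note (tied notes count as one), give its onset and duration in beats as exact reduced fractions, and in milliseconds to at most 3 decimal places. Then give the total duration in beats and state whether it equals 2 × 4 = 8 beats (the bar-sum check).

1) 0.0ms=0b +1420.118ms=4b
2) 1420.118ms=4b +202.874ms=4/7b
3) 1622.992ms=32/7b +405.748ms=8/7b
4) 2028.74ms=40/7b +202.874ms=4/7b
5) 2231.615ms=44/7b +202.874ms=4/7b
6) 2434.489ms=48/7b +101.437ms=2/7b
7) 2535.926ms=50/7b +101.437ms=2/7b
8) 2637.363ms=52/7b +202.874ms=4/7b
Σ=8b of 8 (169bpm 4/4) — PASS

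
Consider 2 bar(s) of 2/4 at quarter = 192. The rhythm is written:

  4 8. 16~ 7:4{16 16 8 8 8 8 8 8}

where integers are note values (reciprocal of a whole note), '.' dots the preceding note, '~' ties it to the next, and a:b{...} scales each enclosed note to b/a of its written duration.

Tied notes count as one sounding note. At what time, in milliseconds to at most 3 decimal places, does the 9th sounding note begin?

note 9 onset = 24/7b = 1071.429ms

1. 0.0ms @ 0 + 312.5ms (1)
2. 312.5ms @ 1 + 234.375ms (3/4)
3. 546.875ms @ 7/4 + 122.768ms (11/28)
4. 669.643ms @ 15/7 + 44.643ms (1/7)
5. 714.286ms @ 16/7 + 89.286ms (2/7)
6. 803.571ms @ 18/7 + 89.286ms (2/7)
7. 892.857ms @ 20/7 + 89.286ms (2/7)
8. 982.143ms @ 22/7 + 89.286ms (2/7)
9. 1071.429ms @ 24/7 + 89.286ms (2/7)
10. 1160.714ms @ 26/7 + 89.286ms (2/7)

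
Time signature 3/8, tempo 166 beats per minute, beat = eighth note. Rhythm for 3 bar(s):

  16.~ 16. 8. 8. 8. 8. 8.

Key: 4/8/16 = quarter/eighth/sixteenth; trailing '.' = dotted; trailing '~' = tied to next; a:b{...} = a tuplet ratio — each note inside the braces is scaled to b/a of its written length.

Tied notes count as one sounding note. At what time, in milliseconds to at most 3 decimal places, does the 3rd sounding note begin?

1. 0.0ms @ 0 + 542.169ms (3/2)
2. 542.169ms @ 3/2 + 542.169ms (3/2)
3. 1084.337ms @ 3 + 542.169ms (3/2)
4. 1626.506ms @ 9/2 + 542.169ms (3/2)
5. 2168.675ms @ 6 + 542.169ms (3/2)
6. 2710.843ms @ 15/2 + 542.169ms (3/2)

note 3 onset = 3b = 1084.337ms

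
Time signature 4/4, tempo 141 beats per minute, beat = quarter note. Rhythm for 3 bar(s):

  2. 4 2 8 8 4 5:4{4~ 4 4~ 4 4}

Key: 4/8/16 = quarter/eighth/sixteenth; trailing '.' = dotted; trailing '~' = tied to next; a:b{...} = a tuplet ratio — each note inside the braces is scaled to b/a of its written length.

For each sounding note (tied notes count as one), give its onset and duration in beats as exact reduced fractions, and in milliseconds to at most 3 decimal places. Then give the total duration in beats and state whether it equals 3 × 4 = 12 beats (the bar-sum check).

1) 0.0ms=0b +1276.596ms=3b
2) 1276.596ms=3b +425.532ms=1b
3) 1702.128ms=4b +851.064ms=2b
4) 2553.191ms=6b +212.766ms=1/2b
5) 2765.957ms=13/2b +212.766ms=1/2b
6) 2978.723ms=7b +425.532ms=1b
7) 3404.255ms=8b +680.851ms=8/5b
8) 4085.106ms=48/5b +680.851ms=8/5b
9) 4765.957ms=56/5b +340.426ms=4/5b
Σ=12b of 12 (141bpm 4/4) — PASS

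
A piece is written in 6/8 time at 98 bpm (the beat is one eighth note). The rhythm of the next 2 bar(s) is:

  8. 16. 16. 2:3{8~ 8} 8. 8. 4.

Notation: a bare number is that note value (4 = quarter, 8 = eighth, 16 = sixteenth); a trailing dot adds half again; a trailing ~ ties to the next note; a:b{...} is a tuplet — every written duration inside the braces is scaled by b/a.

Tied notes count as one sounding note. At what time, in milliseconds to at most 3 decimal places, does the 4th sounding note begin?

note 4 onset = 3b = 1836.735ms

1. 0.0ms @ 0 + 918.367ms (3/2)
2. 918.367ms @ 3/2 + 459.184ms (3/4)
3. 1377.551ms @ 9/4 + 459.184ms (3/4)
4. 1836.735ms @ 3 + 1836.735ms (3)
5. 3673.469ms @ 6 + 918.367ms (3/2)
6. 4591.837ms @ 15/2 + 918.367ms (3/2)
7. 5510.204ms @ 9 + 1836.735ms (3)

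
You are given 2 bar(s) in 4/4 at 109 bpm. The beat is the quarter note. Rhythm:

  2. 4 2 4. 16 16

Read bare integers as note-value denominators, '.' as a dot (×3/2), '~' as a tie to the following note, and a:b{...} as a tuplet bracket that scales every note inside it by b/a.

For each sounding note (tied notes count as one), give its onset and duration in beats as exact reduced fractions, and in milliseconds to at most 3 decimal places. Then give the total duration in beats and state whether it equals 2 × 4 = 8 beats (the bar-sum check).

1) 0.0ms=0b +1651.376ms=3b
2) 1651.376ms=3b +550.459ms=1b
3) 2201.835ms=4b +1100.917ms=2b
4) 3302.752ms=6b +825.688ms=3/2b
5) 4128.44ms=15/2b +137.615ms=1/4b
6) 4266.055ms=31/4b +137.615ms=1/4b
Σ=8b of 8 (109bpm 4/4) — PASS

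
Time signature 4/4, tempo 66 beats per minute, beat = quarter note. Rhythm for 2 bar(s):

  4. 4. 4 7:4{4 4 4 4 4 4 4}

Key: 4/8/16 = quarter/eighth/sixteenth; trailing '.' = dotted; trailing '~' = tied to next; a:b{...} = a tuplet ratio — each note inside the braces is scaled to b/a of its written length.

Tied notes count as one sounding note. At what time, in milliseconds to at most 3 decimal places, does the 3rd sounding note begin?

1. 0.0ms @ 0 + 1363.636ms (3/2)
2. 1363.636ms @ 3/2 + 1363.636ms (3/2)
3. 2727.273ms @ 3 + 909.091ms (1)
4. 3636.364ms @ 4 + 519.481ms (4/7)
5. 4155.844ms @ 32/7 + 519.481ms (4/7)
6. 4675.325ms @ 36/7 + 519.481ms (4/7)
7. 5194.805ms @ 40/7 + 519.481ms (4/7)
8. 5714.286ms @ 44/7 + 519.481ms (4/7)
9. 6233.766ms @ 48/7 + 519.481ms (4/7)
10. 6753.247ms @ 52/7 + 519.481ms (4/7)

note 3 onset = 3b = 2727.273ms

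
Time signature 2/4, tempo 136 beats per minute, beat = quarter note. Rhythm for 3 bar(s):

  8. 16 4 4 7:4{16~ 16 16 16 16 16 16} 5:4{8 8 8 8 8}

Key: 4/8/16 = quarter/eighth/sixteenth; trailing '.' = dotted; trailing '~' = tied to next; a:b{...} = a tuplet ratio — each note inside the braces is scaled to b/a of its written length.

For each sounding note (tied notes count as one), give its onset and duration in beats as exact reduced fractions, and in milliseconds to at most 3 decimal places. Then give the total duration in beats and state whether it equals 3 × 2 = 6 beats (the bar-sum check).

1) 0.0ms=0b +330.882ms=3/4b
2) 330.882ms=3/4b +110.294ms=1/4b
3) 441.176ms=1b +441.176ms=1b
4) 882.353ms=2b +441.176ms=1b
5) 1323.529ms=3b +126.05ms=2/7b
6) 1449.58ms=23/7b +63.025ms=1/7b
7) 1512.605ms=24/7b +63.025ms=1/7b
8) 1575.63ms=25/7b +63.025ms=1/7b
9) 1638.655ms=26/7b +63.025ms=1/7b
10) 1701.681ms=27/7b +63.025ms=1/7b
11) 1764.706ms=4b +176.471ms=2/5b
12) 1941.176ms=22/5b +176.471ms=2/5b
13) 2117.647ms=24/5b +176.471ms=2/5b
14) 2294.118ms=26/5b +176.471ms=2/5b
15) 2470.588ms=28/5b +176.471ms=2/5b
Σ=6b of 6 (136bpm 2/4) — PASS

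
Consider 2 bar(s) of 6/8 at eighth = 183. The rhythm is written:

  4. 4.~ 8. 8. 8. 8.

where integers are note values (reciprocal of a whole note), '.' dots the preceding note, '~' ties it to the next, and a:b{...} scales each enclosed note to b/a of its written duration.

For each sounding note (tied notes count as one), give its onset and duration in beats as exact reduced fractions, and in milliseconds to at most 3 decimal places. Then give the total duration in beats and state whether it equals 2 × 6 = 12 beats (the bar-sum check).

1) 0.0ms=0b +983.607ms=3b
2) 983.607ms=3b +1475.41ms=9/2b
3) 2459.016ms=15/2b +491.803ms=3/2b
4) 2950.82ms=9b +491.803ms=3/2b
5) 3442.623ms=21/2b +491.803ms=3/2b
Σ=12b of 12 (183bpm 6/8) — PASS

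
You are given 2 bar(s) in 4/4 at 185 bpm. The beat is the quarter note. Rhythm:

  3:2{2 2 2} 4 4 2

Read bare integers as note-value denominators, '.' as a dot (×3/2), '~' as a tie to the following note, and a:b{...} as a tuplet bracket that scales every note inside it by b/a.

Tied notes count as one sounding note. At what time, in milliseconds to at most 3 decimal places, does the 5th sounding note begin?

note 5 onset = 5b = 1621.622ms

1. 0.0ms @ 0 + 432.432ms (4/3)
2. 432.432ms @ 4/3 + 432.432ms (4/3)
3. 864.865ms @ 8/3 + 432.432ms (4/3)
4. 1297.297ms @ 4 + 324.324ms (1)
5. 1621.622ms @ 5 + 324.324ms (1)
6. 1945.946ms @ 6 + 648.649ms (2)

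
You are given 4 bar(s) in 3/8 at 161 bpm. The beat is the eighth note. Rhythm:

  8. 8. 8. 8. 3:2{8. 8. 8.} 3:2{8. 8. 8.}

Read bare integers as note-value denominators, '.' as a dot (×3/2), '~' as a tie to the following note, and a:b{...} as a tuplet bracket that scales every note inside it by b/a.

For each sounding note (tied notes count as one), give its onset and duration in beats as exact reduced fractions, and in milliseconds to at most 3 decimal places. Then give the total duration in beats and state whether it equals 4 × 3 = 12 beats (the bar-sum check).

1) 0.0ms=0b +559.006ms=3/2b
2) 559.006ms=3/2b +559.006ms=3/2b
3) 1118.012ms=3b +559.006ms=3/2b
4) 1677.019ms=9/2b +559.006ms=3/2b
5) 2236.025ms=6b +372.671ms=1b
6) 2608.696ms=7b +372.671ms=1b
7) 2981.366ms=8b +372.671ms=1b
8) 3354.037ms=9b +372.671ms=1b
9) 3726.708ms=10b +372.671ms=1b
10) 4099.379ms=11b +372.671ms=1b
Σ=12b of 12 (161bpm 3/8) — PASS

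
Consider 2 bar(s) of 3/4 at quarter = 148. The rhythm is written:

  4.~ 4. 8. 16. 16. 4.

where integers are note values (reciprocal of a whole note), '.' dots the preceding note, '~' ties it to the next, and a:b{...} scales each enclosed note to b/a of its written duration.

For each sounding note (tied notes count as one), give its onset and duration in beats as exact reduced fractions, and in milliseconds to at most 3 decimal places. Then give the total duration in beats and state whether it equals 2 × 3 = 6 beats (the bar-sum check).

1) 0.0ms=0b +1216.216ms=3b
2) 1216.216ms=3b +304.054ms=3/4b
3) 1520.27ms=15/4b +152.027ms=3/8b
4) 1672.297ms=33/8b +152.027ms=3/8b
5) 1824.324ms=9/2b +608.108ms=3/2b
Σ=6b of 6 (148bpm 3/4) — PASS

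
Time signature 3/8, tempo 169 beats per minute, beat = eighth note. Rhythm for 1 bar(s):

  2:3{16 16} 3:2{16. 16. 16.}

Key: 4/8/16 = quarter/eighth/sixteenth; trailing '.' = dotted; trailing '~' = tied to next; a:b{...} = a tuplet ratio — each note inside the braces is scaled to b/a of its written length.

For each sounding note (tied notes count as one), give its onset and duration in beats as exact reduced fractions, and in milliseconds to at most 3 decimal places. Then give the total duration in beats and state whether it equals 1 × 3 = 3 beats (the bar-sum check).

1) 0.0ms=0b +266.272ms=3/4b
2) 266.272ms=3/4b +266.272ms=3/4b
3) 532.544ms=3/2b +177.515ms=1/2b
4) 710.059ms=2b +177.515ms=1/2b
5) 887.574ms=5/2b +177.515ms=1/2b
Σ=3b of 3 (169bpm 3/8) — PASS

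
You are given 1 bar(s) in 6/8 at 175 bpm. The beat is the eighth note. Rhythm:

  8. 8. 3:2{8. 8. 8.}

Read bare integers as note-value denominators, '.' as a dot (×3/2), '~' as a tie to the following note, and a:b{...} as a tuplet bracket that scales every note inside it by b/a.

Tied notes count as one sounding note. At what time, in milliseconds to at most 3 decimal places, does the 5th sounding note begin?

note 5 onset = 5b = 1714.286ms

1. 0.0ms @ 0 + 514.286ms (3/2)
2. 514.286ms @ 3/2 + 514.286ms (3/2)
3. 1028.571ms @ 3 + 342.857ms (1)
4. 1371.429ms @ 4 + 342.857ms (1)
5. 1714.286ms @ 5 + 342.857ms (1)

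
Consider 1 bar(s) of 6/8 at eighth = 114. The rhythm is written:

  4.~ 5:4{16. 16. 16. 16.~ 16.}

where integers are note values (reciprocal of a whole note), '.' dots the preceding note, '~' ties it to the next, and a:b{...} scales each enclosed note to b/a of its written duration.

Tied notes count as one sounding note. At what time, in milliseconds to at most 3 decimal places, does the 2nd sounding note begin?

note 2 onset = 18/5b = 1894.737ms

1. 0.0ms @ 0 + 1894.737ms (18/5)
2. 1894.737ms @ 18/5 + 315.789ms (3/5)
3. 2210.526ms @ 21/5 + 315.789ms (3/5)
4. 2526.316ms @ 24/5 + 631.579ms (6/5)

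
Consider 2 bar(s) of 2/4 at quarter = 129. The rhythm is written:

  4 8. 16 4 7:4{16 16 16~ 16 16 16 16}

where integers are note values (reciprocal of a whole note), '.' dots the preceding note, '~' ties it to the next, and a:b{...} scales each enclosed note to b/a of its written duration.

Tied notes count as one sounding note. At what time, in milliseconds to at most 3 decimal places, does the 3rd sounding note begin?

1. 0.0ms @ 0 + 465.116ms (1)
2. 465.116ms @ 1 + 348.837ms (3/4)
3. 813.953ms @ 7/4 + 116.279ms (1/4)
4. 930.233ms @ 2 + 465.116ms (1)
5. 1395.349ms @ 3 + 66.445ms (1/7)
6. 1461.794ms @ 22/7 + 66.445ms (1/7)
7. 1528.239ms @ 23/7 + 132.89ms (2/7)
8. 1661.13ms @ 25/7 + 66.445ms (1/7)
9. 1727.575ms @ 26/7 + 66.445ms (1/7)
10. 1794.02ms @ 27/7 + 66.445ms (1/7)

note 3 onset = 7/4b = 813.953ms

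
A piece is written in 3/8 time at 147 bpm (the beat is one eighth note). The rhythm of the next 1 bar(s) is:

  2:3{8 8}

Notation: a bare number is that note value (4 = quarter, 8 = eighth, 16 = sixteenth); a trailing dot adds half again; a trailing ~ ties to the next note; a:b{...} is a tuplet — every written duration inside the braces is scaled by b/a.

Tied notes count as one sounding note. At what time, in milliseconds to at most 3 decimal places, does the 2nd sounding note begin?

note 2 onset = 3/2b = 612.245ms

1. 0.0ms @ 0 + 612.245ms (3/2)
2. 612.245ms @ 3/2 + 612.245ms (3/2)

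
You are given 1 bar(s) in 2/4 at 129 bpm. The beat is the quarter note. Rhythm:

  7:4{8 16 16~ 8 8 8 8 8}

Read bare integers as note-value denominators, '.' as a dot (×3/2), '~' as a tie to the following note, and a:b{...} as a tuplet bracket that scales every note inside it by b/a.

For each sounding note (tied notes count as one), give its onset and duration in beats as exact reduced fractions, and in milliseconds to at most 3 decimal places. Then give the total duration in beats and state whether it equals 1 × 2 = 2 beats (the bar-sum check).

1) 0.0ms=0b +132.89ms=2/7b
2) 132.89ms=2/7b +66.445ms=1/7b
3) 199.336ms=3/7b +199.336ms=3/7b
4) 398.671ms=6/7b +132.89ms=2/7b
5) 531.561ms=8/7b +132.89ms=2/7b
6) 664.452ms=10/7b +132.89ms=2/7b
7) 797.342ms=12/7b +132.89ms=2/7b
Σ=2b of 2 (129bpm 2/4) — PASS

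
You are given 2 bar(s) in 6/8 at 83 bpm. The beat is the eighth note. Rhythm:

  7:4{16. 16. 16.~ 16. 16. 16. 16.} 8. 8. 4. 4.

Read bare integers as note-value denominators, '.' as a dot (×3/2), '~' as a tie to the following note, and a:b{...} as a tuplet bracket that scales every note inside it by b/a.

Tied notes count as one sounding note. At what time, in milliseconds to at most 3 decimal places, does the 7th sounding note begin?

1. 0.0ms @ 0 + 309.811ms (3/7)
2. 309.811ms @ 3/7 + 309.811ms (3/7)
3. 619.621ms @ 6/7 + 619.621ms (6/7)
4. 1239.243ms @ 12/7 + 309.811ms (3/7)
5. 1549.053ms @ 15/7 + 309.811ms (3/7)
6. 1858.864ms @ 18/7 + 309.811ms (3/7)
7. 2168.675ms @ 3 + 1084.337ms (3/2)
8. 3253.012ms @ 9/2 + 1084.337ms (3/2)
9. 4337.349ms @ 6 + 2168.675ms (3)
10. 6506.024ms @ 9 + 2168.675ms (3)

note 7 onset = 3b = 2168.675ms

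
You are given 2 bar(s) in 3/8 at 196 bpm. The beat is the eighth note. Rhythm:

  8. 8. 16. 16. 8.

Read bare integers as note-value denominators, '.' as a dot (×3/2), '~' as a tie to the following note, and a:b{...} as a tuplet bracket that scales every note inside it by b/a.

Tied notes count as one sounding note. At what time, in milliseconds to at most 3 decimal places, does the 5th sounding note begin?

note 5 onset = 9/2b = 1377.551ms

1. 0.0ms @ 0 + 459.184ms (3/2)
2. 459.184ms @ 3/2 + 459.184ms (3/2)
3. 918.367ms @ 3 + 229.592ms (3/4)
4. 1147.959ms @ 15/4 + 229.592ms (3/4)
5. 1377.551ms @ 9/2 + 459.184ms (3/2)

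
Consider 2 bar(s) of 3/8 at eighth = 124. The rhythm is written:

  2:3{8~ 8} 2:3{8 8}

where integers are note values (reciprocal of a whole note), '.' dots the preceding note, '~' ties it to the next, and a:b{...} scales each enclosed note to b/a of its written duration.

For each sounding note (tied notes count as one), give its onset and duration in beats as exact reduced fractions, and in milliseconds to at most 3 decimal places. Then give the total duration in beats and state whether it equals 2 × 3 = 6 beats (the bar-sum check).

1) 0.0ms=0b +1451.613ms=3b
2) 1451.613ms=3b +725.806ms=3/2b
3) 2177.419ms=9/2b +725.806ms=3/2b
Σ=6b of 6 (124bpm 3/8) — PASS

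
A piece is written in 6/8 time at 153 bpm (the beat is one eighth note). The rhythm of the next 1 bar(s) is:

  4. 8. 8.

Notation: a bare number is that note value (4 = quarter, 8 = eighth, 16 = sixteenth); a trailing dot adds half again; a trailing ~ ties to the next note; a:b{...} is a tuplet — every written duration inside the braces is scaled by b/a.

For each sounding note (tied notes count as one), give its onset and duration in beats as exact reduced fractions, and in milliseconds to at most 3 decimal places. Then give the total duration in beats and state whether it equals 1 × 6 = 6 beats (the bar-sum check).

1) 0.0ms=0b +1176.471ms=3b
2) 1176.471ms=3b +588.235ms=3/2b
3) 1764.706ms=9/2b +588.235ms=3/2b
Σ=6b of 6 (153bpm 6/8) — PASS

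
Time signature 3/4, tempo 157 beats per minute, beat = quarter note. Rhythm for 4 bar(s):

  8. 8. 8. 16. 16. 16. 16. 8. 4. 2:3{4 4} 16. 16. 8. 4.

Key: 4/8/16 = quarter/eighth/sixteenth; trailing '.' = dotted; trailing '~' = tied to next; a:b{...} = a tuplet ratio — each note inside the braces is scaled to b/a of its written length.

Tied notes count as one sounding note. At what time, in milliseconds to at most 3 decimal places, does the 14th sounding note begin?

note 14 onset = 39/4b = 3726.115ms

1. 0.0ms @ 0 + 286.624ms (3/4)
2. 286.624ms @ 3/4 + 286.624ms (3/4)
3. 573.248ms @ 3/2 + 286.624ms (3/4)
4. 859.873ms @ 9/4 + 143.312ms (3/8)
5. 1003.185ms @ 21/8 + 143.312ms (3/8)
6. 1146.497ms @ 3 + 143.312ms (3/8)
7. 1289.809ms @ 27/8 + 143.312ms (3/8)
8. 1433.121ms @ 15/4 + 286.624ms (3/4)
9. 1719.745ms @ 9/2 + 573.248ms (3/2)
10. 2292.994ms @ 6 + 573.248ms (3/2)
11. 2866.242ms @ 15/2 + 573.248ms (3/2)
12. 3439.49ms @ 9 + 143.312ms (3/8)
13. 3582.803ms @ 75/8 + 143.312ms (3/8)
14. 3726.115ms @ 39/4 + 286.624ms (3/4)
15. 4012.739ms @ 21/2 + 573.248ms (3/2)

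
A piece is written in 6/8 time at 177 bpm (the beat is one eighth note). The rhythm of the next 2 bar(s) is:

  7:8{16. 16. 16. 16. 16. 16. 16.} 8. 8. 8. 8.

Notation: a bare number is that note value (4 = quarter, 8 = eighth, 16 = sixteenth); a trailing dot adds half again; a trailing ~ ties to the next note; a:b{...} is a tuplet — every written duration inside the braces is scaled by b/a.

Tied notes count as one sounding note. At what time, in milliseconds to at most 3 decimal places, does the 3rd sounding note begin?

note 3 onset = 12/7b = 581.114ms

1. 0.0ms @ 0 + 290.557ms (6/7)
2. 290.557ms @ 6/7 + 290.557ms (6/7)
3. 581.114ms @ 12/7 + 290.557ms (6/7)
4. 871.671ms @ 18/7 + 290.557ms (6/7)
5. 1162.228ms @ 24/7 + 290.557ms (6/7)
6. 1452.785ms @ 30/7 + 290.557ms (6/7)
7. 1743.341ms @ 36/7 + 290.557ms (6/7)
8. 2033.898ms @ 6 + 508.475ms (3/2)
9. 2542.373ms @ 15/2 + 508.475ms (3/2)
10. 3050.847ms @ 9 + 508.475ms (3/2)
11. 3559.322ms @ 21/2 + 508.475ms (3/2)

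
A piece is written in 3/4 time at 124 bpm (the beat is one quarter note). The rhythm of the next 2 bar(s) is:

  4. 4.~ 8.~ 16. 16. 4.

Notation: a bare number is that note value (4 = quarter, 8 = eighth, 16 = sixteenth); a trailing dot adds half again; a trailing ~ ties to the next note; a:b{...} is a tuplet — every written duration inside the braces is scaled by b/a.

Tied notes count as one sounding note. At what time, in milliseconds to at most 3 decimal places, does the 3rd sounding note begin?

1. 0.0ms @ 0 + 725.806ms (3/2)
2. 725.806ms @ 3/2 + 1270.161ms (21/8)
3. 1995.968ms @ 33/8 + 181.452ms (3/8)
4. 2177.419ms @ 9/2 + 725.806ms (3/2)

note 3 onset = 33/8b = 1995.968ms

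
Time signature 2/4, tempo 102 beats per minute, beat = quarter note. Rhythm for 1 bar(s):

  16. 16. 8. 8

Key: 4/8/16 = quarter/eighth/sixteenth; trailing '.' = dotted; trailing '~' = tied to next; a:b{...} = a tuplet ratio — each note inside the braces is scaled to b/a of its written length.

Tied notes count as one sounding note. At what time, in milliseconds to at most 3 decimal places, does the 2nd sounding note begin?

note 2 onset = 3/8b = 220.588ms

1. 0.0ms @ 0 + 220.588ms (3/8)
2. 220.588ms @ 3/8 + 220.588ms (3/8)
3. 441.176ms @ 3/4 + 441.176ms (3/4)
4. 882.353ms @ 3/2 + 294.118ms (1/2)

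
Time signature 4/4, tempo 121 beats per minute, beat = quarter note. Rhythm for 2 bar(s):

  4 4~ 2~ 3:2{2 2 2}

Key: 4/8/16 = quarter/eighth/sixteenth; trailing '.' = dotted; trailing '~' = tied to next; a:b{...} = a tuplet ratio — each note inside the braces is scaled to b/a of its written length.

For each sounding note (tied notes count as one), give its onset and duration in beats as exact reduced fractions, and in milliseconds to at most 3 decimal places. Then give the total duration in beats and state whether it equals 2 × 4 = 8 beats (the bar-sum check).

1) 0.0ms=0b +495.868ms=1b
2) 495.868ms=1b +2148.76ms=13/3b
3) 2644.628ms=16/3b +661.157ms=4/3b
4) 3305.785ms=20/3b +661.157ms=4/3b
Σ=8b of 8 (121bpm 4/4) — PASS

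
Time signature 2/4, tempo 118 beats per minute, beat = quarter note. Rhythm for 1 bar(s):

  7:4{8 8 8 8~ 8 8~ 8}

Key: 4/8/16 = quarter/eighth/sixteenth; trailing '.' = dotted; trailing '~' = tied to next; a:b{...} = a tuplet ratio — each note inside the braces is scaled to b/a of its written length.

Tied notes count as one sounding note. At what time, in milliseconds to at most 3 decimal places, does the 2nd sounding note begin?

1. 0.0ms @ 0 + 145.278ms (2/7)
2. 145.278ms @ 2/7 + 145.278ms (2/7)
3. 290.557ms @ 4/7 + 145.278ms (2/7)
4. 435.835ms @ 6/7 + 290.557ms (4/7)
5. 726.392ms @ 10/7 + 290.557ms (4/7)

note 2 onset = 2/7b = 145.278ms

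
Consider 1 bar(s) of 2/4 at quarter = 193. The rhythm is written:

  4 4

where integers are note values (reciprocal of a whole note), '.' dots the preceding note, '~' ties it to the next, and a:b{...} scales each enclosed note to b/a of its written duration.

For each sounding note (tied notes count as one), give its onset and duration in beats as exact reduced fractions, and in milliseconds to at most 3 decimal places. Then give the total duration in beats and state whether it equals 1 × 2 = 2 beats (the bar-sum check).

1) 0.0ms=0b +310.881ms=1b
2) 310.881ms=1b +310.881ms=1b
Σ=2b of 2 (193bpm 2/4) — PASS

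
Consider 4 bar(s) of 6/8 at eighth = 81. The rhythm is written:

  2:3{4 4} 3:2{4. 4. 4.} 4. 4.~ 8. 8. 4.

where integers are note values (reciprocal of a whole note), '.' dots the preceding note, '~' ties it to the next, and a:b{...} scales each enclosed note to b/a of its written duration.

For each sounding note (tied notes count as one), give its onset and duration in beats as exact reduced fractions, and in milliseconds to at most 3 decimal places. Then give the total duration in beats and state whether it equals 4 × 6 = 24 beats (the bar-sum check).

1) 0.0ms=0b +2222.222ms=3b
2) 2222.222ms=3b +2222.222ms=3b
3) 4444.444ms=6b +1481.481ms=2b
4) 5925.926ms=8b +1481.481ms=2b
5) 7407.407ms=10b +1481.481ms=2b
6) 8888.889ms=12b +2222.222ms=3b
7) 11111.111ms=15b +3333.333ms=9/2b
8) 14444.444ms=39/2b +1111.111ms=3/2b
9) 15555.556ms=21b +2222.222ms=3b
Σ=24b of 24 (81bpm 6/8) — PASS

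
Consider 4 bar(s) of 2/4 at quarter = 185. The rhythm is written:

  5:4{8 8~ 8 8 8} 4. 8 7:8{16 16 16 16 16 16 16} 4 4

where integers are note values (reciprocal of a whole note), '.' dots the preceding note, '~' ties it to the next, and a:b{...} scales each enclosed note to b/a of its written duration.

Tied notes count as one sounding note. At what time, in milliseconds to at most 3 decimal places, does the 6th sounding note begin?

note 6 onset = 7/2b = 1135.135ms

1. 0.0ms @ 0 + 129.73ms (2/5)
2. 129.73ms @ 2/5 + 259.459ms (4/5)
3. 389.189ms @ 6/5 + 129.73ms (2/5)
4. 518.919ms @ 8/5 + 129.73ms (2/5)
5. 648.649ms @ 2 + 486.486ms (3/2)
6. 1135.135ms @ 7/2 + 162.162ms (1/2)
7. 1297.297ms @ 4 + 92.664ms (2/7)
8. 1389.961ms @ 30/7 + 92.664ms (2/7)
9. 1482.625ms @ 32/7 + 92.664ms (2/7)
10. 1575.29ms @ 34/7 + 92.664ms (2/7)
11. 1667.954ms @ 36/7 + 92.664ms (2/7)
12. 1760.618ms @ 38/7 + 92.664ms (2/7)
13. 1853.282ms @ 40/7 + 92.664ms (2/7)
14. 1945.946ms @ 6 + 324.324ms (1)
15. 2270.27ms @ 7 + 324.324ms (1)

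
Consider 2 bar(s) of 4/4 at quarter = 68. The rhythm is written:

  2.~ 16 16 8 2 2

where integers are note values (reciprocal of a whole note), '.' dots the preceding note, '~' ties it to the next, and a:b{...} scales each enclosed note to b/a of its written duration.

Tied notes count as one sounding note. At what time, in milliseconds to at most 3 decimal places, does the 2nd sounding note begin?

note 2 onset = 13/4b = 2867.647ms

1. 0.0ms @ 0 + 2867.647ms (13/4)
2. 2867.647ms @ 13/4 + 220.588ms (1/4)
3. 3088.235ms @ 7/2 + 441.176ms (1/2)
4. 3529.412ms @ 4 + 1764.706ms (2)
5. 5294.118ms @ 6 + 1764.706ms (2)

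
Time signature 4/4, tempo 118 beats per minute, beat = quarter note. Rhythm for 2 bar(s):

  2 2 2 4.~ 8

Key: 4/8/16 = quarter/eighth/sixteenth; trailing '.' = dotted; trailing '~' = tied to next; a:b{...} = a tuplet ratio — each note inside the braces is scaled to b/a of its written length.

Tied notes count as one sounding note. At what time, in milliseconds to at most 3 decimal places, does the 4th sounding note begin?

note 4 onset = 6b = 3050.847ms

1. 0.0ms @ 0 + 1016.949ms (2)
2. 1016.949ms @ 2 + 1016.949ms (2)
3. 2033.898ms @ 4 + 1016.949ms (2)
4. 3050.847ms @ 6 + 1016.949ms (2)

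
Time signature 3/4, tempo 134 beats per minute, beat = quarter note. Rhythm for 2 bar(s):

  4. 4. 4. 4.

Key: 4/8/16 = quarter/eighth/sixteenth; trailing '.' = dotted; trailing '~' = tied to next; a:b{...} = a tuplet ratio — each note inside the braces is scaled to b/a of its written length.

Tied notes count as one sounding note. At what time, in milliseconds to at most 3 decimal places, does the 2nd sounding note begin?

1. 0.0ms @ 0 + 671.642ms (3/2)
2. 671.642ms @ 3/2 + 671.642ms (3/2)
3. 1343.284ms @ 3 + 671.642ms (3/2)
4. 2014.925ms @ 9/2 + 671.642ms (3/2)

note 2 onset = 3/2b = 671.642ms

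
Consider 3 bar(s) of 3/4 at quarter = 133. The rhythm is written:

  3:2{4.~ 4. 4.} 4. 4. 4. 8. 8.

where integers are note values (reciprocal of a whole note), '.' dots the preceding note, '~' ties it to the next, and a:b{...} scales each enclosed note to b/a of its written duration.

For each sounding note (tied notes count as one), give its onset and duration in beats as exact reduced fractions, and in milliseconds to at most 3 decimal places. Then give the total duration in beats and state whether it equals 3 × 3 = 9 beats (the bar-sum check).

1) 0.0ms=0b +902.256ms=2b
2) 902.256ms=2b +451.128ms=1b
3) 1353.383ms=3b +676.692ms=3/2b
4) 2030.075ms=9/2b +676.692ms=3/2b
5) 2706.767ms=6b +676.692ms=3/2b
6) 3383.459ms=15/2b +338.346ms=3/4b
7) 3721.805ms=33/4b +338.346ms=3/4b
Σ=9b of 9 (133bpm 3/4) — PASS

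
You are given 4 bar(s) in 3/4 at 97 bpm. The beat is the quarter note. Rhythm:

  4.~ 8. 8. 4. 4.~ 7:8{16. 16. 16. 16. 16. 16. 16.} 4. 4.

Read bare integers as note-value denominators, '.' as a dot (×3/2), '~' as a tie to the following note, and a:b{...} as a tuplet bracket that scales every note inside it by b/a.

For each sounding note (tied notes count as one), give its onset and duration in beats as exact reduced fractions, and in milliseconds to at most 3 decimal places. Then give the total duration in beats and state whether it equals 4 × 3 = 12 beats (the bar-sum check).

1) 0.0ms=0b +1391.753ms=9/4b
2) 1391.753ms=9/4b +463.918ms=3/4b
3) 1855.67ms=3b +927.835ms=3/2b
4) 2783.505ms=9/2b +1192.931ms=27/14b
5) 3976.436ms=45/7b +265.096ms=3/7b
6) 4241.532ms=48/7b +265.096ms=3/7b
7) 4506.627ms=51/7b +265.096ms=3/7b
8) 4771.723ms=54/7b +265.096ms=3/7b
9) 5036.819ms=57/7b +265.096ms=3/7b
10) 5301.915ms=60/7b +265.096ms=3/7b
11) 5567.01ms=9b +927.835ms=3/2b
12) 6494.845ms=21/2b +927.835ms=3/2b
Σ=12b of 12 (97bpm 3/4) — PASS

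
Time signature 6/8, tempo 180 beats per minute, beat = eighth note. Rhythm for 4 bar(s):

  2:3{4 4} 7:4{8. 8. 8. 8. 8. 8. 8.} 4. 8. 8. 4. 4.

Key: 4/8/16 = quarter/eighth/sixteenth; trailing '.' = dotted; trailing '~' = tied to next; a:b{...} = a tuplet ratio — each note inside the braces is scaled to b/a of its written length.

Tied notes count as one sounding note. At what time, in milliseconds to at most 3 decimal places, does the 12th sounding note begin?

note 12 onset = 33/2b = 5500.0ms

1. 0.0ms @ 0 + 1000.0ms (3)
2. 1000.0ms @ 3 + 1000.0ms (3)
3. 2000.0ms @ 6 + 285.714ms (6/7)
4. 2285.714ms @ 48/7 + 285.714ms (6/7)
5. 2571.429ms @ 54/7 + 285.714ms (6/7)
6. 2857.143ms @ 60/7 + 285.714ms (6/7)
7. 3142.857ms @ 66/7 + 285.714ms (6/7)
8. 3428.571ms @ 72/7 + 285.714ms (6/7)
9. 3714.286ms @ 78/7 + 285.714ms (6/7)
10. 4000.0ms @ 12 + 1000.0ms (3)
11. 5000.0ms @ 15 + 500.0ms (3/2)
12. 5500.0ms @ 33/2 + 500.0ms (3/2)
13. 6000.0ms @ 18 + 1000.0ms (3)
14. 7000.0ms @ 21 + 1000.0ms (3)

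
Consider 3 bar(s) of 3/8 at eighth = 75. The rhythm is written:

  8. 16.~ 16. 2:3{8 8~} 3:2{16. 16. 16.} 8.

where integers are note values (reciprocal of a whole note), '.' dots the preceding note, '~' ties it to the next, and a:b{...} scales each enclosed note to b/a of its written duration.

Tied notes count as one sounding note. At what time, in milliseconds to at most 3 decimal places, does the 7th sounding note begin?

note 7 onset = 15/2b = 6000.0ms

1. 0.0ms @ 0 + 1200.0ms (3/2)
2. 1200.0ms @ 3/2 + 1200.0ms (3/2)
3. 2400.0ms @ 3 + 1200.0ms (3/2)
4. 3600.0ms @ 9/2 + 1600.0ms (2)
5. 5200.0ms @ 13/2 + 400.0ms (1/2)
6. 5600.0ms @ 7 + 400.0ms (1/2)
7. 6000.0ms @ 15/2 + 1200.0ms (3/2)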